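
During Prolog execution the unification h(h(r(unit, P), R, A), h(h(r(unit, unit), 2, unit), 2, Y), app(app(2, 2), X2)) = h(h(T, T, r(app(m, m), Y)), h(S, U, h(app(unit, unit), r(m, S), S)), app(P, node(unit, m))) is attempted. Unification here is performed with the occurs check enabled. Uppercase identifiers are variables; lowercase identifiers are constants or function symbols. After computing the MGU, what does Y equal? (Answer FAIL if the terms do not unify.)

h(app(unit, unit), r(m, h(r(unit, unit), 2, unit)), h(r(unit, unit), 2, unit))

Decompose h/3: h(r(unit, P), R, A) = h(T, T, r(app(m, m), Y)),  h(h(r(unit, unit), 2, unit), 2, Y) = h(S, U, h(app(unit, unit), r(m, S), S)),  app(app(2, 2), X2) = app(P, node(unit, m)).
Decompose h/3: r(unit, P) = T,  R = T,  A = r(app(m, m), Y).
Bind T := r(unit, P); substituting into the one remaining equation that mentions T gives: R = r(unit, P).
Bind R := r(unit, P); no other remaining equation mentions R.
Bind A := r(app(m, m), Y); no other remaining equation mentions A.
Decompose h/3: h(r(unit, unit), 2, unit) = S,  2 = U,  Y = h(app(unit, unit), r(m, S), S).
Bind S := h(r(unit, unit), 2, unit); substituting into the one remaining equation that mentions S gives: Y = h(app(unit, unit), r(m, h(r(unit, unit), 2, unit)), h(r(unit, unit), 2, unit)).
Bind U := 2; no other remaining equation mentions U.
Bind Y := h(app(unit, unit), r(m, h(r(unit, unit), 2, unit)), h(r(unit, unit), 2, unit)); no other remaining equation mentions Y. Substituting into the earlier binding gives A := r(app(m, m), h(app(unit, unit), r(m, h(r(unit, unit), 2, unit)), h(r(unit, unit), 2, unit))).
Decompose app/2: app(2, 2) = P,  X2 = node(unit, m).
Bind P := app(2, 2); no other remaining equation mentions P. Substituting into the earlier bindings gives T := r(unit, app(2, 2)), R := r(unit, app(2, 2)).
Bind X2 := node(unit, m).
MGU = { T -> r(unit, app(2, 2)), R -> r(unit, app(2, 2)), A -> r(app(m, m), h(app(unit, unit), r(m, h(r(unit, unit), 2, unit)), h(r(unit, unit), 2, unit))), S -> h(r(unit, unit), 2, unit), U -> 2, Y -> h(app(unit, unit), r(m, h(r(unit, unit), 2, unit)), h(r(unit, unit), 2, unit)), P -> app(2, 2), X2 -> node(unit, m) }, so Y -> h(app(unit, unit), r(m, h(r(unit, unit), 2, unit)), h(r(unit, unit), 2, unit)).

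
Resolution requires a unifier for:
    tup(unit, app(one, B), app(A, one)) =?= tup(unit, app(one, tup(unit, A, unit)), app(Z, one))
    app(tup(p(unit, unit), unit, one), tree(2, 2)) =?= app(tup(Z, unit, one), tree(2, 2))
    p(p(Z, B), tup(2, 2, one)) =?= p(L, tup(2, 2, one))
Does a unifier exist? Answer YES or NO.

Decompose tup/3: unit =?= unit,  app(one, B) =?= app(one, tup(unit, A, unit)),  app(A, one) =?= app(Z, one).
Delete trivial equation unit =?= unit.
Decompose app/2: one =?= one,  B =?= tup(unit, A, unit).
Delete trivial equation one =?= one.
Bind B := tup(unit, A, unit); substituting into the one remaining equation that mentions B gives: p(p(Z, tup(unit, A, unit)), tup(2, 2, one)) =?= p(L, tup(2, 2, one)).
Decompose app/2: A =?= Z,  one =?= one.
Bind A := Z; substituting into the one remaining equation that mentions A gives: p(p(Z, tup(unit, Z, unit)), tup(2, 2, one)) =?= p(L, tup(2, 2, one)). Substituting into the earlier binding gives B := tup(unit, Z, unit).
Delete trivial equation one =?= one.
Decompose app/2: tup(p(unit, unit), unit, one) =?= tup(Z, unit, one),  tree(2, 2) =?= tree(2, 2).
Decompose tup/3: p(unit, unit) =?= Z,  unit =?= unit,  one =?= one.
Bind Z := p(unit, unit); substituting into the one remaining equation that mentions Z gives: p(p(p(unit, unit), tup(unit, p(unit, unit), unit)), tup(2, 2, one)) =?= p(L, tup(2, 2, one)). Substituting into the earlier bindings gives B := tup(unit, p(unit, unit), unit), A := p(unit, unit).
Delete trivial equation unit =?= unit.
Delete trivial equation one =?= one.
Delete trivial equation tree(2, 2) =?= tree(2, 2).
Decompose p/2: p(p(unit, unit), tup(unit, p(unit, unit), unit)) =?= L,  tup(2, 2, one) =?= tup(2, 2, one).
Bind L := p(p(unit, unit), tup(unit, p(unit, unit), unit)); no other remaining equation mentions L.
Delete trivial equation tup(2, 2, one) =?= tup(2, 2, one).
No equations remain and no clash or occurs-check failure arose, so a unifier exists.

YES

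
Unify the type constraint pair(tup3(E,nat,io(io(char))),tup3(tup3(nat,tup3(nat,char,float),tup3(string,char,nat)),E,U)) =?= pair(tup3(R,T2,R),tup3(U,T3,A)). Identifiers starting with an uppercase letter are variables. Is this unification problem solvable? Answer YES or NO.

YES

Decompose pair/2: tup3(E,nat,io(io(char))) =?= tup3(R,T2,R),  tup3(tup3(nat,tup3(nat,char,float),tup3(string,char,nat)),E,U) =?= tup3(U,T3,A).
Decompose tup3/3: E =?= R,  nat =?= T2,  io(io(char)) =?= R.
Bind E := R; substituting into the one remaining equation that mentions E gives: tup3(tup3(nat,tup3(nat,char,float),tup3(string,char,nat)),R,U) =?= tup3(U,T3,A).
Bind T2 := nat; no other remaining equation mentions T2.
Bind R := io(io(char)); substituting into the remaining equation gives: tup3(tup3(nat,tup3(nat,char,float),tup3(string,char,nat)),io(io(char)),U) =?= tup3(U,T3,A). Substituting into the earlier binding gives E := io(io(char)).
Decompose tup3/3: tup3(nat,tup3(nat,char,float),tup3(string,char,nat)) =?= U,  io(io(char)) =?= T3,  U =?= A.
Bind U := tup3(nat,tup3(nat,char,float),tup3(string,char,nat)); substituting into the one remaining equation that mentions U gives: tup3(nat,tup3(nat,char,float),tup3(string,char,nat)) =?= A.
Bind T3 := io(io(char)); no other remaining equation mentions T3.
Bind A := tup3(nat,tup3(nat,char,float),tup3(string,char,nat)).
No equations remain and no clash or occurs-check failure arose, so a unifier exists.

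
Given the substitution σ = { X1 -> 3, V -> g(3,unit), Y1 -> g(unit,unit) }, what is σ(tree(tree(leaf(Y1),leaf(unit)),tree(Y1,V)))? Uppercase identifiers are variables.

Replace each occurrence of V with g(3,unit).
Replace each occurrence of Y1 with g(unit,unit).
Result: tree(tree(leaf(g(unit,unit)),leaf(unit)),tree(g(unit,unit),g(3,unit))).

tree(tree(leaf(g(unit,unit)),leaf(unit)),tree(g(unit,unit),g(3,unit)))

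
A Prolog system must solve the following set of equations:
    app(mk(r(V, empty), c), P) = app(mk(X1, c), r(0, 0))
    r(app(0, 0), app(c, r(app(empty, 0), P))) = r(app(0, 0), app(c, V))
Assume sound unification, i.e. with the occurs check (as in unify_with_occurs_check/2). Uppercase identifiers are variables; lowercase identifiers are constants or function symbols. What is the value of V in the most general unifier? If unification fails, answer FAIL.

r(app(empty, 0), r(0, 0))

Decompose app/2: mk(r(V, empty), c) = mk(X1, c),  P = r(0, 0).
Decompose mk/2: r(V, empty) = X1,  c = c.
Bind X1 := r(V, empty); no other remaining equation mentions X1.
Delete trivial equation c = c.
Bind P := r(0, 0); substituting into the remaining equation gives: r(app(0, 0), app(c, r(app(empty, 0), r(0, 0)))) = r(app(0, 0), app(c, V)).
Decompose r/2: app(0, 0) = app(0, 0),  app(c, r(app(empty, 0), r(0, 0))) = app(c, V).
Delete trivial equation app(0, 0) = app(0, 0).
Decompose app/2: c = c,  r(app(empty, 0), r(0, 0)) = V.
Delete trivial equation c = c.
Bind V := r(app(empty, 0), r(0, 0)). Substituting into the earlier binding gives X1 := r(r(app(empty, 0), r(0, 0)), empty).
MGU = { X1 = r(r(app(empty, 0), r(0, 0)), empty), P = r(0, 0), V = r(app(empty, 0), r(0, 0)) }, so V = r(app(empty, 0), r(0, 0)).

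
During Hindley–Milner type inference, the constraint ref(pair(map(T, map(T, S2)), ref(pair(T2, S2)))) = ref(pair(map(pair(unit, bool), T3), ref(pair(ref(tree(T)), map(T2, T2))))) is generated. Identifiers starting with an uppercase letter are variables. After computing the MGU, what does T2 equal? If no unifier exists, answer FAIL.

Decompose ref/1: pair(map(T, map(T, S2)), ref(pair(T2, S2))) = pair(map(pair(unit, bool), T3), ref(pair(ref(tree(T)), map(T2, T2)))).
Decompose pair/2: map(T, map(T, S2)) = map(pair(unit, bool), T3),  ref(pair(T2, S2)) = ref(pair(ref(tree(T)), map(T2, T2))).
Decompose map/2: T = pair(unit, bool),  map(T, S2) = T3.
Bind T := pair(unit, bool); substituting into the remaining equations gives: map(pair(unit, bool), S2) = T3,  ref(pair(T2, S2)) = ref(pair(ref(tree(pair(unit, bool))), map(T2, T2))).
Bind T3 := map(pair(unit, bool), S2); no other remaining equation mentions T3.
Decompose ref/1: pair(T2, S2) = pair(ref(tree(pair(unit, bool))), map(T2, T2)).
Decompose pair/2: T2 = ref(tree(pair(unit, bool))),  S2 = map(T2, T2).
Bind T2 := ref(tree(pair(unit, bool))); substituting into the remaining equation gives: S2 = map(ref(tree(pair(unit, bool))), ref(tree(pair(unit, bool)))).
Bind S2 := map(ref(tree(pair(unit, bool))), ref(tree(pair(unit, bool)))). Substituting into the earlier binding gives T3 := map(pair(unit, bool), map(ref(tree(pair(unit, bool))), ref(tree(pair(unit, bool))))).
MGU = { T := pair(unit, bool), T3 := map(pair(unit, bool), map(ref(tree(pair(unit, bool))), ref(tree(pair(unit, bool))))), T2 := ref(tree(pair(unit, bool))), S2 := map(ref(tree(pair(unit, bool))), ref(tree(pair(unit, bool)))) }, so T2 := ref(tree(pair(unit, bool))).

ref(tree(pair(unit, bool)))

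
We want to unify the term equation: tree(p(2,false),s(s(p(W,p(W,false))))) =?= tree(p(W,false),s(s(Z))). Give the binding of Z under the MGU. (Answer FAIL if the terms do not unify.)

Decompose tree/2: p(2,false) =?= p(W,false),  s(s(p(W,p(W,false)))) =?= s(s(Z)).
Decompose p/2: 2 =?= W,  false =?= false.
Bind W := 2; substituting into the one remaining equation that mentions W gives: s(s(p(2,p(2,false)))) =?= s(s(Z)).
Delete trivial equation false =?= false.
Decompose s/1: s(p(2,p(2,false))) =?= s(Z).
Decompose s/1: p(2,p(2,false)) =?= Z.
Bind Z := p(2,p(2,false)).
MGU = { W -> 2, Z -> p(2,p(2,false)) }, so Z -> p(2,p(2,false)).

p(2,p(2,false))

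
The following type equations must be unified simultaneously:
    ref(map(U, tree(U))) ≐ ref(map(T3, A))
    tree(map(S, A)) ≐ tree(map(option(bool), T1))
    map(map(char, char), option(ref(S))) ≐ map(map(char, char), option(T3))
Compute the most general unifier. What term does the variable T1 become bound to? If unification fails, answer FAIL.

Decompose ref/1: map(U, tree(U)) ≐ map(T3, A).
Decompose map/2: U ≐ T3,  tree(U) ≐ A.
Bind U := T3; substituting into the one remaining equation that mentions U gives: tree(T3) ≐ A.
Bind A := tree(T3); substituting into the one remaining equation that mentions A gives: tree(map(S, tree(T3))) ≐ tree(map(option(bool), T1)).
Decompose tree/1: map(S, tree(T3)) ≐ map(option(bool), T1).
Decompose map/2: S ≐ option(bool),  tree(T3) ≐ T1.
Bind S := option(bool); substituting into the one remaining equation that mentions S gives: map(map(char, char), option(ref(option(bool)))) ≐ map(map(char, char), option(T3)).
Bind T1 := tree(T3); no other remaining equation mentions T1.
Decompose map/2: map(char, char) ≐ map(char, char),  option(ref(option(bool))) ≐ option(T3).
Delete trivial equation map(char, char) ≐ map(char, char).
Decompose option/1: ref(option(bool)) ≐ T3.
Bind T3 := ref(option(bool)). Substituting into the earlier bindings gives U := ref(option(bool)), A := tree(ref(option(bool))), T1 := tree(ref(option(bool))).
MGU = { U ↦ ref(option(bool)), A ↦ tree(ref(option(bool))), S ↦ option(bool), T1 ↦ tree(ref(option(bool))), T3 ↦ ref(option(bool)) }, so T1 ↦ tree(ref(option(bool))).

tree(ref(option(bool)))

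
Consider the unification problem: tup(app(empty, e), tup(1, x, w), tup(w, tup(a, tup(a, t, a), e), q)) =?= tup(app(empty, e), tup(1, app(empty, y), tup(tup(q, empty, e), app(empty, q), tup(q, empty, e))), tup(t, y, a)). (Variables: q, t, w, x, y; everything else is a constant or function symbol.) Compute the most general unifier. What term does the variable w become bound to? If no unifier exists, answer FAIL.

tup(tup(a, empty, e), app(empty, a), tup(a, empty, e))

Decompose tup/3: app(empty, e) =?= app(empty, e),  tup(1, x, w) =?= tup(1, app(empty, y), tup(tup(q, empty, e), app(empty, q), tup(q, empty, e))),  tup(w, tup(a, tup(a, t, a), e), q) =?= tup(t, y, a).
Delete trivial equation app(empty, e) =?= app(empty, e).
Decompose tup/3: 1 =?= 1,  x =?= app(empty, y),  w =?= tup(tup(q, empty, e), app(empty, q), tup(q, empty, e)).
Delete trivial equation 1 =?= 1.
Bind x := app(empty, y); no other remaining equation mentions x.
Bind w := tup(tup(q, empty, e), app(empty, q), tup(q, empty, e)); substituting into the remaining equation gives: tup(tup(tup(q, empty, e), app(empty, q), tup(q, empty, e)), tup(a, tup(a, t, a), e), q) =?= tup(t, y, a).
Decompose tup/3: tup(tup(q, empty, e), app(empty, q), tup(q, empty, e)) =?= t,  tup(a, tup(a, t, a), e) =?= y,  q =?= a.
Bind t := tup(tup(q, empty, e), app(empty, q), tup(q, empty, e)); substituting into the one remaining equation that mentions t gives: tup(a, tup(a, tup(tup(q, empty, e), app(empty, q), tup(q, empty, e)), a), e) =?= y.
Bind y := tup(a, tup(a, tup(tup(q, empty, e), app(empty, q), tup(q, empty, e)), a), e); no other remaining equation mentions y. Substituting into the earlier binding gives x := app(empty, tup(a, tup(a, tup(tup(q, empty, e), app(empty, q), tup(q, empty, e)), a), e)).
Bind q := a. Substituting into the earlier bindings gives x := app(empty, tup(a, tup(a, tup(tup(a, empty, e), app(empty, a), tup(a, empty, e)), a), e)), w := tup(tup(a, empty, e), app(empty, a), tup(a, empty, e)), t := tup(tup(a, empty, e), app(empty, a), tup(a, empty, e)), y := tup(a, tup(a, tup(tup(a, empty, e), app(empty, a), tup(a, empty, e)), a), e).
MGU = { x := app(empty, tup(a, tup(a, tup(tup(a, empty, e), app(empty, a), tup(a, empty, e)), a), e)), w := tup(tup(a, empty, e), app(empty, a), tup(a, empty, e)), t := tup(tup(a, empty, e), app(empty, a), tup(a, empty, e)), y := tup(a, tup(a, tup(tup(a, empty, e), app(empty, a), tup(a, empty, e)), a), e), q := a }, so w := tup(tup(a, empty, e), app(empty, a), tup(a, empty, e)).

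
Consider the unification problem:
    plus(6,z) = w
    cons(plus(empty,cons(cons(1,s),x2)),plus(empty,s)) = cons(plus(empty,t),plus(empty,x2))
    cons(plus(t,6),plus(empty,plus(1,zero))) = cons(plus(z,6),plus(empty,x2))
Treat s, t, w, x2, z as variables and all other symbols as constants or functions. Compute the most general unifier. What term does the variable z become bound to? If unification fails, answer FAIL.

Bind w := plus(6,z); no other remaining equation mentions w.
Decompose cons/2: plus(empty,cons(cons(1,s),x2)) = plus(empty,t),  plus(empty,s) = plus(empty,x2).
Decompose plus/2: empty = empty,  cons(cons(1,s),x2) = t.
Delete trivial equation empty = empty.
Bind t := cons(cons(1,s),x2); substituting into the one remaining equation that mentions t gives: cons(plus(cons(cons(1,s),x2),6),plus(empty,plus(1,zero))) = cons(plus(z,6),plus(empty,x2)).
Decompose plus/2: empty = empty,  s = x2.
Delete trivial equation empty = empty.
Bind s := x2; substituting into the remaining equation gives: cons(plus(cons(cons(1,x2),x2),6),plus(empty,plus(1,zero))) = cons(plus(z,6),plus(empty,x2)). Substituting into the earlier binding gives t := cons(cons(1,x2),x2).
Decompose cons/2: plus(cons(cons(1,x2),x2),6) = plus(z,6),  plus(empty,plus(1,zero)) = plus(empty,x2).
Decompose plus/2: cons(cons(1,x2),x2) = z,  6 = 6.
Bind z := cons(cons(1,x2),x2); no other remaining equation mentions z. Substituting into the earlier binding gives w := plus(6,cons(cons(1,x2),x2)).
Delete trivial equation 6 = 6.
Decompose plus/2: empty = empty,  plus(1,zero) = x2.
Delete trivial equation empty = empty.
Bind x2 := plus(1,zero). Substituting into the earlier bindings gives w := plus(6,cons(cons(1,plus(1,zero)),plus(1,zero))), t := cons(cons(1,plus(1,zero)),plus(1,zero)), s := plus(1,zero), z := cons(cons(1,plus(1,zero)),plus(1,zero)).
MGU = { w ↦ plus(6,cons(cons(1,plus(1,zero)),plus(1,zero))), t ↦ cons(cons(1,plus(1,zero)),plus(1,zero)), s ↦ plus(1,zero), z ↦ cons(cons(1,plus(1,zero)),plus(1,zero)), x2 ↦ plus(1,zero) }, so z ↦ cons(cons(1,plus(1,zero)),plus(1,zero)).

cons(cons(1,plus(1,zero)),plus(1,zero))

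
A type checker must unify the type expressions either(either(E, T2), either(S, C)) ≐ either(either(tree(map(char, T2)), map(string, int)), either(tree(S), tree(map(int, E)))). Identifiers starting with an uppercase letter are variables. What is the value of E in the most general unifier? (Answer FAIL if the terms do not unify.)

FAIL

Decompose either/2: either(E, T2) ≐ either(tree(map(char, T2)), map(string, int)),  either(S, C) ≐ either(tree(S), tree(map(int, E))).
Decompose either/2: E ≐ tree(map(char, T2)),  T2 ≐ map(string, int).
Bind E := tree(map(char, T2)); substituting into the one remaining equation that mentions E gives: either(S, C) ≐ either(tree(S), tree(map(int, tree(map(char, T2))))).
Bind T2 := map(string, int); substituting into the remaining equation gives: either(S, C) ≐ either(tree(S), tree(map(int, tree(map(char, map(string, int)))))). Substituting into the earlier binding gives E := tree(map(char, map(string, int))).
Decompose either/2: S ≐ tree(S),  C ≐ tree(map(int, tree(map(char, map(string, int))))).
Occurs check fails: S occurs in tree(S); the equation S ≐ tree(S) has no finite solution.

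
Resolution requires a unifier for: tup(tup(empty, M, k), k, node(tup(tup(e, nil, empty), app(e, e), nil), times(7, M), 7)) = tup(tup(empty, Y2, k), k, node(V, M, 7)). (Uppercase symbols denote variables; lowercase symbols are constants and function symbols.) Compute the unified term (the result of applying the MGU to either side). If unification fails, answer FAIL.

FAIL

Decompose tup/3: tup(empty, M, k) = tup(empty, Y2, k),  k = k,  node(tup(tup(e, nil, empty), app(e, e), nil), times(7, M), 7) = node(V, M, 7).
Decompose tup/3: empty = empty,  M = Y2,  k = k.
Delete trivial equation empty = empty.
Bind M := Y2; substituting into the one remaining equation that mentions M gives: node(tup(tup(e, nil, empty), app(e, e), nil), times(7, Y2), 7) = node(V, Y2, 7).
Delete trivial equation k = k.
Delete trivial equation k = k.
Decompose node/3: tup(tup(e, nil, empty), app(e, e), nil) = V,  times(7, Y2) = Y2,  7 = 7.
Bind V := tup(tup(e, nil, empty), app(e, e), nil); no other remaining equation mentions V.
Occurs check fails: Y2 occurs in times(7, Y2); the equation Y2 = times(7, Y2) has no finite solution.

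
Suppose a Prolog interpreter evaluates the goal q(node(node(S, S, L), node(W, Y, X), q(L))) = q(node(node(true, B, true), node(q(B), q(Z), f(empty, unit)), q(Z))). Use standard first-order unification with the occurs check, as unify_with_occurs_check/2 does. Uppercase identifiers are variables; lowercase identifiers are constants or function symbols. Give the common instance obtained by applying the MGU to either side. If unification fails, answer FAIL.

Decompose q/1: node(node(S, S, L), node(W, Y, X), q(L)) = node(node(true, B, true), node(q(B), q(Z), f(empty, unit)), q(Z)).
Decompose node/3: node(S, S, L) = node(true, B, true),  node(W, Y, X) = node(q(B), q(Z), f(empty, unit)),  q(L) = q(Z).
Decompose node/3: S = true,  S = B,  L = true.
Bind S := true; substituting into the one remaining equation that mentions S gives: true = B.
Bind B := true; substituting into the one remaining equation that mentions B gives: node(W, Y, X) = node(q(true), q(Z), f(empty, unit)).
Bind L := true; substituting into the one remaining equation that mentions L gives: q(true) = q(Z).
Decompose node/3: W = q(true),  Y = q(Z),  X = f(empty, unit).
Bind W := q(true); no other remaining equation mentions W.
Bind Y := q(Z); no other remaining equation mentions Y.
Bind X := f(empty, unit); no other remaining equation mentions X.
Decompose q/1: true = Z.
Bind Z := true. Substituting into the earlier binding gives Y := q(true).
Applying the MGU to either side gives q(node(node(true, true, true), node(q(true), q(true), f(empty, unit)), q(true))).

q(node(node(true, true, true), node(q(true), q(true), f(empty, unit)), q(true)))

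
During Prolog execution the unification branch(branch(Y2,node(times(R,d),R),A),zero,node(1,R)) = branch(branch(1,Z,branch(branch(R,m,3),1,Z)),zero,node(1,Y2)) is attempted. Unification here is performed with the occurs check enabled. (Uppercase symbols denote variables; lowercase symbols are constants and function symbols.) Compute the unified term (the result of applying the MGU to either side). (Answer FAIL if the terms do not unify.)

branch(branch(1,node(times(1,d),1),branch(branch(1,m,3),1,node(times(1,d),1))),zero,node(1,1))

Decompose branch/3: branch(Y2,node(times(R,d),R),A) = branch(1,Z,branch(branch(R,m,3),1,Z)),  zero = zero,  node(1,R) = node(1,Y2).
Decompose branch/3: Y2 = 1,  node(times(R,d),R) = Z,  A = branch(branch(R,m,3),1,Z).
Bind Y2 := 1; substituting into the one remaining equation that mentions Y2 gives: node(1,R) = node(1,1).
Bind Z := node(times(R,d),R); substituting into the one remaining equation that mentions Z gives: A = branch(branch(R,m,3),1,node(times(R,d),R)).
Bind A := branch(branch(R,m,3),1,node(times(R,d),R)); no other remaining equation mentions A.
Delete trivial equation zero = zero.
Decompose node/2: 1 = 1,  R = 1.
Delete trivial equation 1 = 1.
Bind R := 1. Substituting into the earlier bindings gives Z := node(times(1,d),1), A := branch(branch(1,m,3),1,node(times(1,d),1)).
Applying the MGU to either side gives branch(branch(1,node(times(1,d),1),branch(branch(1,m,3),1,node(times(1,d),1))),zero,node(1,1)).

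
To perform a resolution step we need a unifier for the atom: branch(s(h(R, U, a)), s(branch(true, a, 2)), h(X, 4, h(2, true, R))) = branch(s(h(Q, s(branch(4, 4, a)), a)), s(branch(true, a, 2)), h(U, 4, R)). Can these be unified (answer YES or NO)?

NO

Decompose branch/3: s(h(R, U, a)) = s(h(Q, s(branch(4, 4, a)), a)),  s(branch(true, a, 2)) = s(branch(true, a, 2)),  h(X, 4, h(2, true, R)) = h(U, 4, R).
Decompose s/1: h(R, U, a) = h(Q, s(branch(4, 4, a)), a).
Decompose h/3: R = Q,  U = s(branch(4, 4, a)),  a = a.
Bind R := Q; substituting into the one remaining equation that mentions R gives: h(X, 4, h(2, true, Q)) = h(U, 4, Q).
Bind U := s(branch(4, 4, a)); substituting into the one remaining equation that mentions U gives: h(X, 4, h(2, true, Q)) = h(s(branch(4, 4, a)), 4, Q).
Delete trivial equation a = a.
Delete trivial equation s(branch(true, a, 2)) = s(branch(true, a, 2)).
Decompose h/3: X = s(branch(4, 4, a)),  4 = 4,  h(2, true, Q) = Q.
Bind X := s(branch(4, 4, a)); no other remaining equation mentions X.
Delete trivial equation 4 = 4.
Occurs check fails: Q occurs in h(2, true, Q); the equation Q = h(2, true, Q) has no finite solution.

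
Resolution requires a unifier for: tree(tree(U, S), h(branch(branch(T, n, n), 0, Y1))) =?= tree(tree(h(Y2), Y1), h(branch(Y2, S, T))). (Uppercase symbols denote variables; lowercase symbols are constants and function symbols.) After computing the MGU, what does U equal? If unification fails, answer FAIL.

Decompose tree/2: tree(U, S) =?= tree(h(Y2), Y1),  h(branch(branch(T, n, n), 0, Y1)) =?= h(branch(Y2, S, T)).
Decompose tree/2: U =?= h(Y2),  S =?= Y1.
Bind U := h(Y2); no other remaining equation mentions U.
Bind S := Y1; substituting into the remaining equation gives: h(branch(branch(T, n, n), 0, Y1)) =?= h(branch(Y2, Y1, T)).
Decompose h/1: branch(branch(T, n, n), 0, Y1) =?= branch(Y2, Y1, T).
Decompose branch/3: branch(T, n, n) =?= Y2,  0 =?= Y1,  Y1 =?= T.
Bind Y2 := branch(T, n, n); no other remaining equation mentions Y2. Substituting into the earlier binding gives U := h(branch(T, n, n)).
Bind Y1 := 0; substituting into the remaining equation gives: 0 =?= T. Substituting into the earlier binding gives S := 0.
Bind T := 0. Substituting into the earlier bindings gives U := h(branch(0, n, n)), Y2 := branch(0, n, n).
MGU = { U := h(branch(0, n, n)), S := 0, Y2 := branch(0, n, n), Y1 := 0, T := 0 }, so U := h(branch(0, n, n)).

h(branch(0, n, n))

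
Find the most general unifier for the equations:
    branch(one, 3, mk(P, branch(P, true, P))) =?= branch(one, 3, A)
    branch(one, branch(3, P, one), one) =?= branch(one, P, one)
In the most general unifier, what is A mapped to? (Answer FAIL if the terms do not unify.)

FAIL

Decompose branch/3: one =?= one,  3 =?= 3,  mk(P, branch(P, true, P)) =?= A.
Delete trivial equation one =?= one.
Delete trivial equation 3 =?= 3.
Bind A := mk(P, branch(P, true, P)); no other remaining equation mentions A.
Decompose branch/3: one =?= one,  branch(3, P, one) =?= P,  one =?= one.
Delete trivial equation one =?= one.
Occurs check fails: P occurs in branch(3, P, one); the equation P =?= branch(3, P, one) has no finite solution.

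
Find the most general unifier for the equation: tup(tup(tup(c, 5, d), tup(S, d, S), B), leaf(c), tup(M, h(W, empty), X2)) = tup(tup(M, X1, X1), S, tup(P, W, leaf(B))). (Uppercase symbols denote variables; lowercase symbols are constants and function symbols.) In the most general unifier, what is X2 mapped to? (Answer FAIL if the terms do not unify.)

FAIL

Decompose tup/3: tup(tup(c, 5, d), tup(S, d, S), B) = tup(M, X1, X1),  leaf(c) = S,  tup(M, h(W, empty), X2) = tup(P, W, leaf(B)).
Decompose tup/3: tup(c, 5, d) = M,  tup(S, d, S) = X1,  B = X1.
Bind M := tup(c, 5, d); substituting into the one remaining equation that mentions M gives: tup(tup(c, 5, d), h(W, empty), X2) = tup(P, W, leaf(B)).
Bind X1 := tup(S, d, S); substituting into the one remaining equation that mentions X1 gives: B = tup(S, d, S).
Bind B := tup(S, d, S); substituting into the one remaining equation that mentions B gives: tup(tup(c, 5, d), h(W, empty), X2) = tup(P, W, leaf(tup(S, d, S))).
Bind S := leaf(c); substituting into the remaining equation gives: tup(tup(c, 5, d), h(W, empty), X2) = tup(P, W, leaf(tup(leaf(c), d, leaf(c)))). Substituting into the earlier bindings gives X1 := tup(leaf(c), d, leaf(c)), B := tup(leaf(c), d, leaf(c)).
Decompose tup/3: tup(c, 5, d) = P,  h(W, empty) = W,  X2 = leaf(tup(leaf(c), d, leaf(c))).
Bind P := tup(c, 5, d); no other remaining equation mentions P.
Occurs check fails: W occurs in h(W, empty); the equation W = h(W, empty) has no finite solution.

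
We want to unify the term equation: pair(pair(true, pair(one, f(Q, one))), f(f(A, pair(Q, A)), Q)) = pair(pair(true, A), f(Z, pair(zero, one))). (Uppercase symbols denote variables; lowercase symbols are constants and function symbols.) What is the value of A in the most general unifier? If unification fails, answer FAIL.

pair(one, f(pair(zero, one), one))

Decompose pair/2: pair(true, pair(one, f(Q, one))) = pair(true, A),  f(f(A, pair(Q, A)), Q) = f(Z, pair(zero, one)).
Decompose pair/2: true = true,  pair(one, f(Q, one)) = A.
Delete trivial equation true = true.
Bind A := pair(one, f(Q, one)); substituting into the remaining equation gives: f(f(pair(one, f(Q, one)), pair(Q, pair(one, f(Q, one)))), Q) = f(Z, pair(zero, one)).
Decompose f/2: f(pair(one, f(Q, one)), pair(Q, pair(one, f(Q, one)))) = Z,  Q = pair(zero, one).
Bind Z := f(pair(one, f(Q, one)), pair(Q, pair(one, f(Q, one)))); no other remaining equation mentions Z.
Bind Q := pair(zero, one). Substituting into the earlier bindings gives A := pair(one, f(pair(zero, one), one)), Z := f(pair(one, f(pair(zero, one), one)), pair(pair(zero, one), pair(one, f(pair(zero, one), one)))).
MGU = { A := pair(one, f(pair(zero, one), one)), Z := f(pair(one, f(pair(zero, one), one)), pair(pair(zero, one), pair(one, f(pair(zero, one), one)))), Q := pair(zero, one) }, so A := pair(one, f(pair(zero, one), one)).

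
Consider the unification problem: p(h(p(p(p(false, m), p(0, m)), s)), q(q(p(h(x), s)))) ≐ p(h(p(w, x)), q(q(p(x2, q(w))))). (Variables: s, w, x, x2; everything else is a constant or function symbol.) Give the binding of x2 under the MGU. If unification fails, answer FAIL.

h(q(p(p(false, m), p(0, m))))

Decompose p/2: h(p(p(p(false, m), p(0, m)), s)) ≐ h(p(w, x)),  q(q(p(h(x), s))) ≐ q(q(p(x2, q(w)))).
Decompose h/1: p(p(p(false, m), p(0, m)), s) ≐ p(w, x).
Decompose p/2: p(p(false, m), p(0, m)) ≐ w,  s ≐ x.
Bind w := p(p(false, m), p(0, m)); substituting into the one remaining equation that mentions w gives: q(q(p(h(x), s))) ≐ q(q(p(x2, q(p(p(false, m), p(0, m)))))).
Bind s := x; substituting into the remaining equation gives: q(q(p(h(x), x))) ≐ q(q(p(x2, q(p(p(false, m), p(0, m)))))).
Decompose q/1: q(p(h(x), x)) ≐ q(p(x2, q(p(p(false, m), p(0, m))))).
Decompose q/1: p(h(x), x) ≐ p(x2, q(p(p(false, m), p(0, m)))).
Decompose p/2: h(x) ≐ x2,  x ≐ q(p(p(false, m), p(0, m))).
Bind x2 := h(x); no other remaining equation mentions x2.
Bind x := q(p(p(false, m), p(0, m))). Substituting into the earlier bindings gives s := q(p(p(false, m), p(0, m))), x2 := h(q(p(p(false, m), p(0, m)))).
MGU = { w -> p(p(false, m), p(0, m)), s -> q(p(p(false, m), p(0, m))), x2 -> h(q(p(p(false, m), p(0, m)))), x -> q(p(p(false, m), p(0, m))) }, so x2 -> h(q(p(p(false, m), p(0, m)))).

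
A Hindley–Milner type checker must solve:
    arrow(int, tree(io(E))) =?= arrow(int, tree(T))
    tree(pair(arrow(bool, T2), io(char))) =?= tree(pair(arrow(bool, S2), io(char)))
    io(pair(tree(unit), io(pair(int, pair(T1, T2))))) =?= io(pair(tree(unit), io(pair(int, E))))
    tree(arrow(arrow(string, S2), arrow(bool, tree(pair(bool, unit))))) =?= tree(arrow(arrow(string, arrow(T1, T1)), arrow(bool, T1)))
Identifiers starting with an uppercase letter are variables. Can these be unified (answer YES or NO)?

YES

Decompose arrow/2: int =?= int,  tree(io(E)) =?= tree(T).
Delete trivial equation int =?= int.
Decompose tree/1: io(E) =?= T.
Bind T := io(E); no other remaining equation mentions T.
Decompose tree/1: pair(arrow(bool, T2), io(char)) =?= pair(arrow(bool, S2), io(char)).
Decompose pair/2: arrow(bool, T2) =?= arrow(bool, S2),  io(char) =?= io(char).
Decompose arrow/2: bool =?= bool,  T2 =?= S2.
Delete trivial equation bool =?= bool.
Bind T2 := S2; substituting into the one remaining equation that mentions T2 gives: io(pair(tree(unit), io(pair(int, pair(T1, S2))))) =?= io(pair(tree(unit), io(pair(int, E)))).
Delete trivial equation io(char) =?= io(char).
Decompose io/1: pair(tree(unit), io(pair(int, pair(T1, S2)))) =?= pair(tree(unit), io(pair(int, E))).
Decompose pair/2: tree(unit) =?= tree(unit),  io(pair(int, pair(T1, S2))) =?= io(pair(int, E)).
Delete trivial equation tree(unit) =?= tree(unit).
Decompose io/1: pair(int, pair(T1, S2)) =?= pair(int, E).
Decompose pair/2: int =?= int,  pair(T1, S2) =?= E.
Delete trivial equation int =?= int.
Bind E := pair(T1, S2); no other remaining equation mentions E. Substituting into the earlier binding gives T := io(pair(T1, S2)).
Decompose tree/1: arrow(arrow(string, S2), arrow(bool, tree(pair(bool, unit)))) =?= arrow(arrow(string, arrow(T1, T1)), arrow(bool, T1)).
Decompose arrow/2: arrow(string, S2) =?= arrow(string, arrow(T1, T1)),  arrow(bool, tree(pair(bool, unit))) =?= arrow(bool, T1).
Decompose arrow/2: string =?= string,  S2 =?= arrow(T1, T1).
Delete trivial equation string =?= string.
Bind S2 := arrow(T1, T1); no other remaining equation mentions S2. Substituting into the earlier bindings gives T := io(pair(T1, arrow(T1, T1))), T2 := arrow(T1, T1), E := pair(T1, arrow(T1, T1)).
Decompose arrow/2: bool =?= bool,  tree(pair(bool, unit)) =?= T1.
Delete trivial equation bool =?= bool.
Bind T1 := tree(pair(bool, unit)). Substituting into the earlier bindings gives T := io(pair(tree(pair(bool, unit)), arrow(tree(pair(bool, unit)), tree(pair(bool, unit))))), T2 := arrow(tree(pair(bool, unit)), tree(pair(bool, unit))), E := pair(tree(pair(bool, unit)), arrow(tree(pair(bool, unit)), tree(pair(bool, unit)))), S2 := arrow(tree(pair(bool, unit)), tree(pair(bool, unit))).
No equations remain and no clash or occurs-check failure arose, so a unifier exists.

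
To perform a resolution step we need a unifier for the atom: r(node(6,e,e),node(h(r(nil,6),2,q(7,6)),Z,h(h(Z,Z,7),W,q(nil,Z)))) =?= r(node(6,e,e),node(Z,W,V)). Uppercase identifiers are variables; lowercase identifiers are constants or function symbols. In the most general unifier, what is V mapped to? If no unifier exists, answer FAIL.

h(h(h(r(nil,6),2,q(7,6)),h(r(nil,6),2,q(7,6)),7),h(r(nil,6),2,q(7,6)),q(nil,h(r(nil,6),2,q(7,6))))

Decompose r/2: node(6,e,e) =?= node(6,e,e),  node(h(r(nil,6),2,q(7,6)),Z,h(h(Z,Z,7),W,q(nil,Z))) =?= node(Z,W,V).
Delete trivial equation node(6,e,e) =?= node(6,e,e).
Decompose node/3: h(r(nil,6),2,q(7,6)) =?= Z,  Z =?= W,  h(h(Z,Z,7),W,q(nil,Z)) =?= V.
Bind Z := h(r(nil,6),2,q(7,6)); substituting into the remaining equations gives: h(r(nil,6),2,q(7,6)) =?= W,  h(h(h(r(nil,6),2,q(7,6)),h(r(nil,6),2,q(7,6)),7),W,q(nil,h(r(nil,6),2,q(7,6)))) =?= V.
Bind W := h(r(nil,6),2,q(7,6)); substituting into the remaining equation gives: h(h(h(r(nil,6),2,q(7,6)),h(r(nil,6),2,q(7,6)),7),h(r(nil,6),2,q(7,6)),q(nil,h(r(nil,6),2,q(7,6)))) =?= V.
Bind V := h(h(h(r(nil,6),2,q(7,6)),h(r(nil,6),2,q(7,6)),7),h(r(nil,6),2,q(7,6)),q(nil,h(r(nil,6),2,q(7,6)))).
MGU = { Z -> h(r(nil,6),2,q(7,6)), W -> h(r(nil,6),2,q(7,6)), V -> h(h(h(r(nil,6),2,q(7,6)),h(r(nil,6),2,q(7,6)),7),h(r(nil,6),2,q(7,6)),q(nil,h(r(nil,6),2,q(7,6)))) }, so V -> h(h(h(r(nil,6),2,q(7,6)),h(r(nil,6),2,q(7,6)),7),h(r(nil,6),2,q(7,6)),q(nil,h(r(nil,6),2,q(7,6)))).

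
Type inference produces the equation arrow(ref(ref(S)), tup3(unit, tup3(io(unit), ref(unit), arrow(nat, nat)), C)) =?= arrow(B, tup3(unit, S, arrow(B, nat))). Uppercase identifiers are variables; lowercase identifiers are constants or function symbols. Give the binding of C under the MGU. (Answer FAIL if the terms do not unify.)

arrow(ref(ref(tup3(io(unit), ref(unit), arrow(nat, nat)))), nat)

Decompose arrow/2: ref(ref(S)) =?= B,  tup3(unit, tup3(io(unit), ref(unit), arrow(nat, nat)), C) =?= tup3(unit, S, arrow(B, nat)).
Bind B := ref(ref(S)); substituting into the remaining equation gives: tup3(unit, tup3(io(unit), ref(unit), arrow(nat, nat)), C) =?= tup3(unit, S, arrow(ref(ref(S)), nat)).
Decompose tup3/3: unit =?= unit,  tup3(io(unit), ref(unit), arrow(nat, nat)) =?= S,  C =?= arrow(ref(ref(S)), nat).
Delete trivial equation unit =?= unit.
Bind S := tup3(io(unit), ref(unit), arrow(nat, nat)); substituting into the remaining equation gives: C =?= arrow(ref(ref(tup3(io(unit), ref(unit), arrow(nat, nat)))), nat). Substituting into the earlier binding gives B := ref(ref(tup3(io(unit), ref(unit), arrow(nat, nat)))).
Bind C := arrow(ref(ref(tup3(io(unit), ref(unit), arrow(nat, nat)))), nat).
MGU = { B ↦ ref(ref(tup3(io(unit), ref(unit), arrow(nat, nat)))), S ↦ tup3(io(unit), ref(unit), arrow(nat, nat)), C ↦ arrow(ref(ref(tup3(io(unit), ref(unit), arrow(nat, nat)))), nat) }, so C ↦ arrow(ref(ref(tup3(io(unit), ref(unit), arrow(nat, nat)))), nat).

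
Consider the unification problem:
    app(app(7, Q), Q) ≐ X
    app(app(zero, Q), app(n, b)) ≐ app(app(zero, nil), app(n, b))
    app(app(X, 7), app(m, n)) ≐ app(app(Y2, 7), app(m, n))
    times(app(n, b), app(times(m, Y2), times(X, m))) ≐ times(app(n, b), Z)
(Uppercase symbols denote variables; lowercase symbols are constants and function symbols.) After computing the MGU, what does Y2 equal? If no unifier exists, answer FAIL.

app(app(7, nil), nil)

Bind X := app(app(7, Q), Q); substituting into the 2 remaining equations that mention X gives: app(app(app(app(7, Q), Q), 7), app(m, n)) ≐ app(app(Y2, 7), app(m, n)),  times(app(n, b), app(times(m, Y2), times(app(app(7, Q), Q), m))) ≐ times(app(n, b), Z).
Decompose app/2: app(zero, Q) ≐ app(zero, nil),  app(n, b) ≐ app(n, b).
Decompose app/2: zero ≐ zero,  Q ≐ nil.
Delete trivial equation zero ≐ zero.
Bind Q := nil; substituting into the 2 remaining equations that mention Q gives: app(app(app(app(7, nil), nil), 7), app(m, n)) ≐ app(app(Y2, 7), app(m, n)),  times(app(n, b), app(times(m, Y2), times(app(app(7, nil), nil), m))) ≐ times(app(n, b), Z). Substituting into the earlier binding gives X := app(app(7, nil), nil).
Delete trivial equation app(n, b) ≐ app(n, b).
Decompose app/2: app(app(app(7, nil), nil), 7) ≐ app(Y2, 7),  app(m, n) ≐ app(m, n).
Decompose app/2: app(app(7, nil), nil) ≐ Y2,  7 ≐ 7.
Bind Y2 := app(app(7, nil), nil); substituting into the one remaining equation that mentions Y2 gives: times(app(n, b), app(times(m, app(app(7, nil), nil)), times(app(app(7, nil), nil), m))) ≐ times(app(n, b), Z).
Delete trivial equation 7 ≐ 7.
Delete trivial equation app(m, n) ≐ app(m, n).
Decompose times/2: app(n, b) ≐ app(n, b),  app(times(m, app(app(7, nil), nil)), times(app(app(7, nil), nil), m)) ≐ Z.
Delete trivial equation app(n, b) ≐ app(n, b).
Bind Z := app(times(m, app(app(7, nil), nil)), times(app(app(7, nil), nil), m)).
MGU = { X ↦ app(app(7, nil), nil), Q ↦ nil, Y2 ↦ app(app(7, nil), nil), Z ↦ app(times(m, app(app(7, nil), nil)), times(app(app(7, nil), nil), m)) }, so Y2 ↦ app(app(7, nil), nil).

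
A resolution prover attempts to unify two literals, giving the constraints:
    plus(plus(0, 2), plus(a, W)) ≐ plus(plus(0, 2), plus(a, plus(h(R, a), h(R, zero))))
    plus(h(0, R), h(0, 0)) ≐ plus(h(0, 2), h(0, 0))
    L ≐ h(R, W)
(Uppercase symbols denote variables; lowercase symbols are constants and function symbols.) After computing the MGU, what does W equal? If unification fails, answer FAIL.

plus(h(2, a), h(2, zero))

Decompose plus/2: plus(0, 2) ≐ plus(0, 2),  plus(a, W) ≐ plus(a, plus(h(R, a), h(R, zero))).
Delete trivial equation plus(0, 2) ≐ plus(0, 2).
Decompose plus/2: a ≐ a,  W ≐ plus(h(R, a), h(R, zero)).
Delete trivial equation a ≐ a.
Bind W := plus(h(R, a), h(R, zero)); substituting into the one remaining equation that mentions W gives: L ≐ h(R, plus(h(R, a), h(R, zero))).
Decompose plus/2: h(0, R) ≐ h(0, 2),  h(0, 0) ≐ h(0, 0).
Decompose h/2: 0 ≐ 0,  R ≐ 2.
Delete trivial equation 0 ≐ 0.
Bind R := 2; substituting into the one remaining equation that mentions R gives: L ≐ h(2, plus(h(2, a), h(2, zero))). Substituting into the earlier binding gives W := plus(h(2, a), h(2, zero)).
Delete trivial equation h(0, 0) ≐ h(0, 0).
Bind L := h(2, plus(h(2, a), h(2, zero))).
MGU = { W -> plus(h(2, a), h(2, zero)), R -> 2, L -> h(2, plus(h(2, a), h(2, zero))) }, so W -> plus(h(2, a), h(2, zero)).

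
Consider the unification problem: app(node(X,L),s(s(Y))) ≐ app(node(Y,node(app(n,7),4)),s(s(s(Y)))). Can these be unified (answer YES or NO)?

NO

Decompose app/2: node(X,L) ≐ node(Y,node(app(n,7),4)),  s(s(Y)) ≐ s(s(s(Y))).
Decompose node/2: X ≐ Y,  L ≐ node(app(n,7),4).
Bind X := Y; no other remaining equation mentions X.
Bind L := node(app(n,7),4); no other remaining equation mentions L.
Decompose s/1: s(Y) ≐ s(s(Y)).
Decompose s/1: Y ≐ s(Y).
Occurs check fails: Y occurs in s(Y); the equation Y ≐ s(Y) has no finite solution.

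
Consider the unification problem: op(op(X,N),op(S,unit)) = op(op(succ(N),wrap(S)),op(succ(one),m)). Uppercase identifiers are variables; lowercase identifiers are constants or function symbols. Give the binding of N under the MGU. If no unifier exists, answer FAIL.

Decompose op/2: op(X,N) = op(succ(N),wrap(S)),  op(S,unit) = op(succ(one),m).
Decompose op/2: X = succ(N),  N = wrap(S).
Bind X := succ(N); no other remaining equation mentions X.
Bind N := wrap(S); no other remaining equation mentions N. Substituting into the earlier binding gives X := succ(wrap(S)).
Decompose op/2: S = succ(one),  unit = m.
Bind S := succ(one); no other remaining equation mentions S. Substituting into the earlier bindings gives X := succ(wrap(succ(one))), N := wrap(succ(one)).
Clash: constants unit and m differ; no unifier exists.

FAIL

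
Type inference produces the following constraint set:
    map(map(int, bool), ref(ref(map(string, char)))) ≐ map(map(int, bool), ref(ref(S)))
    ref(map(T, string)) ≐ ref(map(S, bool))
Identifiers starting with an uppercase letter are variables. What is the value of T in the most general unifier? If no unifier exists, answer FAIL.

Decompose map/2: map(int, bool) ≐ map(int, bool),  ref(ref(map(string, char))) ≐ ref(ref(S)).
Delete trivial equation map(int, bool) ≐ map(int, bool).
Decompose ref/1: ref(map(string, char)) ≐ ref(S).
Decompose ref/1: map(string, char) ≐ S.
Bind S := map(string, char); substituting into the remaining equation gives: ref(map(T, string)) ≐ ref(map(map(string, char), bool)).
Decompose ref/1: map(T, string) ≐ map(map(string, char), bool).
Decompose map/2: T ≐ map(string, char),  string ≐ bool.
Bind T := map(string, char); no other remaining equation mentions T.
Clash: constants string and bool differ; no unifier exists.

FAIL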